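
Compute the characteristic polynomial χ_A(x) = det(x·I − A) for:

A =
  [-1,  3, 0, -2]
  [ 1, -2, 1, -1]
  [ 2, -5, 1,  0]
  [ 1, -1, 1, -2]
x^4 + 4*x^3 + 6*x^2 + 4*x + 1

Expanding det(x·I − A) (e.g. by cofactor expansion or by noting that A is similar to its Jordan form J, which has the same characteristic polynomial as A) gives
  χ_A(x) = x^4 + 4*x^3 + 6*x^2 + 4*x + 1
which factors as (x + 1)^4. The eigenvalues (with algebraic multiplicities) are λ = -1 with multiplicity 4.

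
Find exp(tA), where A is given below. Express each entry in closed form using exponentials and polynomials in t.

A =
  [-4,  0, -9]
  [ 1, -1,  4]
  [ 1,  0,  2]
e^{tA} =
  [-3*t*exp(-t) + exp(-t), 0, -9*t*exp(-t)]
  [t^2*exp(-t)/2 + t*exp(-t), exp(-t), 3*t^2*exp(-t)/2 + 4*t*exp(-t)]
  [t*exp(-t), 0, 3*t*exp(-t) + exp(-t)]

Strategy: write A = P · J · P⁻¹ where J is a Jordan canonical form, so e^{tA} = P · e^{tJ} · P⁻¹, and e^{tJ} can be computed block-by-block.

A has Jordan form
J =
  [-1,  1,  0]
  [ 0, -1,  1]
  [ 0,  0, -1]
(up to reordering of blocks).

Per-block formulas:
  For a 3×3 Jordan block J_3(-1): exp(t · J_3(-1)) = e^(-1t)·(I + t·N + (t^2/2)·N^2), where N is the 3×3 nilpotent shift.

After assembling e^{tJ} and conjugating by P, we get:

e^{tA} =
  [-3*t*exp(-t) + exp(-t), 0, -9*t*exp(-t)]
  [t^2*exp(-t)/2 + t*exp(-t), exp(-t), 3*t^2*exp(-t)/2 + 4*t*exp(-t)]
  [t*exp(-t), 0, 3*t*exp(-t) + exp(-t)]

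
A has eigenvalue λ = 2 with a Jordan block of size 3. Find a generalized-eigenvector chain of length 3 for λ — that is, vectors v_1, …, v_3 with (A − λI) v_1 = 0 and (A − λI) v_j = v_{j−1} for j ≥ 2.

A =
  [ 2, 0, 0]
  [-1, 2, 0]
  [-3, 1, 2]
A Jordan chain for λ = 2 of length 3:
v_1 = (0, 0, -1)ᵀ
v_2 = (0, -1, -3)ᵀ
v_3 = (1, 0, 0)ᵀ

Let N = A − (2)·I. We want v_3 with N^3 v_3 = 0 but N^2 v_3 ≠ 0; then v_{j-1} := N · v_j for j = 3, …, 2.

Pick v_3 = (1, 0, 0)ᵀ.
Then v_2 = N · v_3 = (0, -1, -3)ᵀ.
Then v_1 = N · v_2 = (0, 0, -1)ᵀ.

Sanity check: (A − (2)·I) v_1 = (0, 0, 0)ᵀ = 0. ✓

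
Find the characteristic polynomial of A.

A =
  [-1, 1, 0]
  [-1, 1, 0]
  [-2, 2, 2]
x^3 - 2*x^2

Expanding det(x·I − A) (e.g. by cofactor expansion or by noting that A is similar to its Jordan form J, which has the same characteristic polynomial as A) gives
  χ_A(x) = x^3 - 2*x^2
which factors as x^2*(x - 2). The eigenvalues (with algebraic multiplicities) are λ = 0 with multiplicity 2, λ = 2 with multiplicity 1.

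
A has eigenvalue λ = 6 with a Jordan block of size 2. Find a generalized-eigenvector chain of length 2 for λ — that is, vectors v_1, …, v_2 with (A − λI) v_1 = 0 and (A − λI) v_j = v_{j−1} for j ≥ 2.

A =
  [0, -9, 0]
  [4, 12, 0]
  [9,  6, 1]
A Jordan chain for λ = 6 of length 2:
v_1 = (3, -2, 3)ᵀ
v_2 = (1, -1, 0)ᵀ

Let N = A − (6)·I. We want v_2 with N^2 v_2 = 0 but N^1 v_2 ≠ 0; then v_{j-1} := N · v_j for j = 2, …, 2.

Pick v_2 = (1, -1, 0)ᵀ.
Then v_1 = N · v_2 = (3, -2, 3)ᵀ.

Sanity check: (A − (6)·I) v_1 = (0, 0, 0)ᵀ = 0. ✓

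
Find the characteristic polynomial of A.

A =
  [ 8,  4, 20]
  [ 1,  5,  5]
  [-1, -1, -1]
x^3 - 12*x^2 + 48*x - 64

Expanding det(x·I − A) (e.g. by cofactor expansion or by noting that A is similar to its Jordan form J, which has the same characteristic polynomial as A) gives
  χ_A(x) = x^3 - 12*x^2 + 48*x - 64
which factors as (x - 4)^3. The eigenvalues (with algebraic multiplicities) are λ = 4 with multiplicity 3.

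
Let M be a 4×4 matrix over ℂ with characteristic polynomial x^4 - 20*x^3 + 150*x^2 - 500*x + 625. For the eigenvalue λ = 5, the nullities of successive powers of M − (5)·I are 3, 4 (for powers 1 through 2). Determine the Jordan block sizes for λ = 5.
Block sizes for λ = 5: [2, 1, 1]

From the dimensions of kernels of powers, the number of Jordan blocks of size at least j is d_j − d_{j−1} where d_j = dim ker(N^j) (with d_0 = 0). Computing the differences gives [3, 1].
The number of blocks of size exactly k is (#blocks of size ≥ k) − (#blocks of size ≥ k + 1), so the partition is: 2 block(s) of size 1, 1 block(s) of size 2.
In nonincreasing order the block sizes are [2, 1, 1].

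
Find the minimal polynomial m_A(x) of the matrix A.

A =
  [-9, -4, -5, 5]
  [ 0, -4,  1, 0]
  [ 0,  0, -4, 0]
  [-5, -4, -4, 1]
x^3 + 12*x^2 + 48*x + 64

The characteristic polynomial is χ_A(x) = (x + 4)^4, so the eigenvalues are known. The minimal polynomial is
  m_A(x) = Π_λ (x − λ)^{k_λ}
where k_λ is the size of the *largest* Jordan block for λ (equivalently, the smallest k with (A − λI)^k v = 0 for every generalised eigenvector v of λ).

  λ = -4: largest Jordan block has size 3, contributing (x + 4)^3

So m_A(x) = (x + 4)^3 = x^3 + 12*x^2 + 48*x + 64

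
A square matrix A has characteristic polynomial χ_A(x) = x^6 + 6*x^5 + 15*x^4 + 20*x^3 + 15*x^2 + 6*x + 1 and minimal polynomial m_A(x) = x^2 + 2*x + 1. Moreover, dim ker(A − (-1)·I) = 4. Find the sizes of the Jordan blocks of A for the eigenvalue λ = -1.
Block sizes for λ = -1: [2, 2, 1, 1]

Step 1 — from the characteristic polynomial, algebraic multiplicity of λ = -1 is 6. From dim ker(A − (-1)·I) = 4, there are exactly 4 Jordan blocks for λ = -1.
Step 2 — from the minimal polynomial, the factor (x + 1)^2 tells us the largest block for λ = -1 has size 2.
Step 3 — with total size 6, 4 blocks, and largest block 2, the block sizes (in nonincreasing order) are [2, 2, 1, 1].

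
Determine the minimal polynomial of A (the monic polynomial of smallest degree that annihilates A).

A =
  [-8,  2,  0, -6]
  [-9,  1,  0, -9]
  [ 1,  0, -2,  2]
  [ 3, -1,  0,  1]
x^2 + 4*x + 4

The characteristic polynomial is χ_A(x) = (x + 2)^4, so the eigenvalues are known. The minimal polynomial is
  m_A(x) = Π_λ (x − λ)^{k_λ}
where k_λ is the size of the *largest* Jordan block for λ (equivalently, the smallest k with (A − λI)^k v = 0 for every generalised eigenvector v of λ).

  λ = -2: largest Jordan block has size 2, contributing (x + 2)^2

So m_A(x) = (x + 2)^2 = x^2 + 4*x + 4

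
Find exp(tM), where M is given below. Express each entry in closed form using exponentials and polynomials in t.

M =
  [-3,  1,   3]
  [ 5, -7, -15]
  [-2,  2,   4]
e^{tM} =
  [-t*exp(-2*t) + exp(-2*t), t*exp(-2*t), 3*t*exp(-2*t)]
  [5*t*exp(-2*t), -5*t*exp(-2*t) + exp(-2*t), -15*t*exp(-2*t)]
  [-2*t*exp(-2*t), 2*t*exp(-2*t), 6*t*exp(-2*t) + exp(-2*t)]

Strategy: write M = P · J · P⁻¹ where J is a Jordan canonical form, so e^{tM} = P · e^{tJ} · P⁻¹, and e^{tJ} can be computed block-by-block.

M has Jordan form
J =
  [-2,  1,  0]
  [ 0, -2,  0]
  [ 0,  0, -2]
(up to reordering of blocks).

Per-block formulas:
  For a 2×2 Jordan block J_2(-2): exp(t · J_2(-2)) = e^(-2t)·(I + t·N), where N is the 2×2 nilpotent shift.
  For a 1×1 block at λ = -2: exp(t · [-2]) = [e^(-2t)].

After assembling e^{tJ} and conjugating by P, we get:

e^{tM} =
  [-t*exp(-2*t) + exp(-2*t), t*exp(-2*t), 3*t*exp(-2*t)]
  [5*t*exp(-2*t), -5*t*exp(-2*t) + exp(-2*t), -15*t*exp(-2*t)]
  [-2*t*exp(-2*t), 2*t*exp(-2*t), 6*t*exp(-2*t) + exp(-2*t)]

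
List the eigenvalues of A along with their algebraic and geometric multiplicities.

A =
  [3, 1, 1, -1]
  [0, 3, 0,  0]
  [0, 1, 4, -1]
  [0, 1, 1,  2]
λ = 3: alg = 4, geom = 3

Step 1 — factor the characteristic polynomial to read off the algebraic multiplicities:
  χ_A(x) = (x - 3)^4

Step 2 — compute geometric multiplicities via the rank-nullity identity g(λ) = n − rank(A − λI):
  rank(A − (3)·I) = 1, so dim ker(A − (3)·I) = n − 1 = 3

Summary:
  λ = 3: algebraic multiplicity = 4, geometric multiplicity = 3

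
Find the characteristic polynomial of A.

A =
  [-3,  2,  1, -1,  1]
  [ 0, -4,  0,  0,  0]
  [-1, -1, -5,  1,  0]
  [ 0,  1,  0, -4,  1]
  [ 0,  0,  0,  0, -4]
x^5 + 20*x^4 + 160*x^3 + 640*x^2 + 1280*x + 1024

Expanding det(x·I − A) (e.g. by cofactor expansion or by noting that A is similar to its Jordan form J, which has the same characteristic polynomial as A) gives
  χ_A(x) = x^5 + 20*x^4 + 160*x^3 + 640*x^2 + 1280*x + 1024
which factors as (x + 4)^5. The eigenvalues (with algebraic multiplicities) are λ = -4 with multiplicity 5.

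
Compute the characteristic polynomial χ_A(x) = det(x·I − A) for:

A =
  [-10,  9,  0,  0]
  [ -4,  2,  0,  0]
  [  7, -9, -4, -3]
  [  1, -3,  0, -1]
x^4 + 13*x^3 + 60*x^2 + 112*x + 64

Expanding det(x·I − A) (e.g. by cofactor expansion or by noting that A is similar to its Jordan form J, which has the same characteristic polynomial as A) gives
  χ_A(x) = x^4 + 13*x^3 + 60*x^2 + 112*x + 64
which factors as (x + 1)*(x + 4)^3. The eigenvalues (with algebraic multiplicities) are λ = -4 with multiplicity 3, λ = -1 with multiplicity 1.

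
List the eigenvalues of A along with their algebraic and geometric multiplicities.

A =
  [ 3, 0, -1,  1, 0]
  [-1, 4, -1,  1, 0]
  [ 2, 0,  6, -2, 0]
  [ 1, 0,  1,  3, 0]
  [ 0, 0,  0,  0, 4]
λ = 4: alg = 5, geom = 4

Step 1 — factor the characteristic polynomial to read off the algebraic multiplicities:
  χ_A(x) = (x - 4)^5

Step 2 — compute geometric multiplicities via the rank-nullity identity g(λ) = n − rank(A − λI):
  rank(A − (4)·I) = 1, so dim ker(A − (4)·I) = n − 1 = 4

Summary:
  λ = 4: algebraic multiplicity = 5, geometric multiplicity = 4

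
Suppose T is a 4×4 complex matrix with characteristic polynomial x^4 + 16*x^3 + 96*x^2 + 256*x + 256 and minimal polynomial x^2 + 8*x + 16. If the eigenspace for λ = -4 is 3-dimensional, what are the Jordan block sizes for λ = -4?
Block sizes for λ = -4: [2, 1, 1]

Step 1 — from the characteristic polynomial, algebraic multiplicity of λ = -4 is 4. From dim ker(T − (-4)·I) = 3, there are exactly 3 Jordan blocks for λ = -4.
Step 2 — from the minimal polynomial, the factor (x + 4)^2 tells us the largest block for λ = -4 has size 2.
Step 3 — with total size 4, 3 blocks, and largest block 2, the block sizes (in nonincreasing order) are [2, 1, 1].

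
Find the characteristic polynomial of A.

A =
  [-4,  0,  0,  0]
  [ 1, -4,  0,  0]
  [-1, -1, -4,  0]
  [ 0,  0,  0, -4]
x^4 + 16*x^3 + 96*x^2 + 256*x + 256

Expanding det(x·I − A) (e.g. by cofactor expansion or by noting that A is similar to its Jordan form J, which has the same characteristic polynomial as A) gives
  χ_A(x) = x^4 + 16*x^3 + 96*x^2 + 256*x + 256
which factors as (x + 4)^4. The eigenvalues (with algebraic multiplicities) are λ = -4 with multiplicity 4.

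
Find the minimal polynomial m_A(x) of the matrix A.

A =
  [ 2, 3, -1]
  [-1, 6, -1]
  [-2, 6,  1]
x^2 - 6*x + 9

The characteristic polynomial is χ_A(x) = (x - 3)^3, so the eigenvalues are known. The minimal polynomial is
  m_A(x) = Π_λ (x − λ)^{k_λ}
where k_λ is the size of the *largest* Jordan block for λ (equivalently, the smallest k with (A − λI)^k v = 0 for every generalised eigenvector v of λ).

  λ = 3: largest Jordan block has size 2, contributing (x − 3)^2

So m_A(x) = (x - 3)^2 = x^2 - 6*x + 9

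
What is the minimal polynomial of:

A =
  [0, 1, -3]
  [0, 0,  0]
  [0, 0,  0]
x^2

The characteristic polynomial is χ_A(x) = x^3, so the eigenvalues are known. The minimal polynomial is
  m_A(x) = Π_λ (x − λ)^{k_λ}
where k_λ is the size of the *largest* Jordan block for λ (equivalently, the smallest k with (A − λI)^k v = 0 for every generalised eigenvector v of λ).

  λ = 0: largest Jordan block has size 2, contributing (x − 0)^2

So m_A(x) = x^2 = x^2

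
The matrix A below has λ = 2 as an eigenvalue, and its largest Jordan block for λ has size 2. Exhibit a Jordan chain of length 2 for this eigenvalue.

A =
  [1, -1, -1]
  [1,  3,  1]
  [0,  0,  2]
A Jordan chain for λ = 2 of length 2:
v_1 = (-1, 1, 0)ᵀ
v_2 = (1, 0, 0)ᵀ

Let N = A − (2)·I. We want v_2 with N^2 v_2 = 0 but N^1 v_2 ≠ 0; then v_{j-1} := N · v_j for j = 2, …, 2.

Pick v_2 = (1, 0, 0)ᵀ.
Then v_1 = N · v_2 = (-1, 1, 0)ᵀ.

Sanity check: (A − (2)·I) v_1 = (0, 0, 0)ᵀ = 0. ✓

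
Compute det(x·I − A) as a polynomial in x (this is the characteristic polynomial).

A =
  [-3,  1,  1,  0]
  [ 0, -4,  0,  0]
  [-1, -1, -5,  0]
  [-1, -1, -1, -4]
x^4 + 16*x^3 + 96*x^2 + 256*x + 256

Expanding det(x·I − A) (e.g. by cofactor expansion or by noting that A is similar to its Jordan form J, which has the same characteristic polynomial as A) gives
  χ_A(x) = x^4 + 16*x^3 + 96*x^2 + 256*x + 256
which factors as (x + 4)^4. The eigenvalues (with algebraic multiplicities) are λ = -4 with multiplicity 4.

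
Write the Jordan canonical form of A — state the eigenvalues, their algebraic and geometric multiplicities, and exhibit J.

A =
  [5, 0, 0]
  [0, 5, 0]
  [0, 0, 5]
J_1(5) ⊕ J_1(5) ⊕ J_1(5)

The characteristic polynomial is
  det(x·I − A) = x^3 - 15*x^2 + 75*x - 125 = (x - 5)^3

Eigenvalues and multiplicities (the geometric multiplicity of λ is n − rank(A − λI), which equals the number of Jordan blocks for λ):
  λ = 5: algebraic multiplicity = 3, geometric multiplicity = 3

Determining the block sizes for each eigenvalue:
  λ = 5: gm = am = 3, so every block has size 1 → block sizes [1, 1, 1]

Assembling the blocks gives a Jordan form
J =
  [5, 0, 0]
  [0, 5, 0]
  [0, 0, 5]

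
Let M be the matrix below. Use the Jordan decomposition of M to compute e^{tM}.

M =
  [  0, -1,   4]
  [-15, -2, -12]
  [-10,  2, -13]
e^{tM} =
  [5*t*exp(-5*t) + exp(-5*t), -t*exp(-5*t), 4*t*exp(-5*t)]
  [-15*t*exp(-5*t), 3*t*exp(-5*t) + exp(-5*t), -12*t*exp(-5*t)]
  [-10*t*exp(-5*t), 2*t*exp(-5*t), -8*t*exp(-5*t) + exp(-5*t)]

Strategy: write M = P · J · P⁻¹ where J is a Jordan canonical form, so e^{tM} = P · e^{tJ} · P⁻¹, and e^{tJ} can be computed block-by-block.

M has Jordan form
J =
  [-5,  1,  0]
  [ 0, -5,  0]
  [ 0,  0, -5]
(up to reordering of blocks).

Per-block formulas:
  For a 1×1 block at λ = -5: exp(t · [-5]) = [e^(-5t)].
  For a 2×2 Jordan block J_2(-5): exp(t · J_2(-5)) = e^(-5t)·(I + t·N), where N is the 2×2 nilpotent shift.

After assembling e^{tJ} and conjugating by P, we get:

e^{tM} =
  [5*t*exp(-5*t) + exp(-5*t), -t*exp(-5*t), 4*t*exp(-5*t)]
  [-15*t*exp(-5*t), 3*t*exp(-5*t) + exp(-5*t), -12*t*exp(-5*t)]
  [-10*t*exp(-5*t), 2*t*exp(-5*t), -8*t*exp(-5*t) + exp(-5*t)]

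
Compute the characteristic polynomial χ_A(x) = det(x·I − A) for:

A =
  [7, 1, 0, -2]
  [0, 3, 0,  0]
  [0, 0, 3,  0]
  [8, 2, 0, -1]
x^4 - 12*x^3 + 54*x^2 - 108*x + 81

Expanding det(x·I − A) (e.g. by cofactor expansion or by noting that A is similar to its Jordan form J, which has the same characteristic polynomial as A) gives
  χ_A(x) = x^4 - 12*x^3 + 54*x^2 - 108*x + 81
which factors as (x - 3)^4. The eigenvalues (with algebraic multiplicities) are λ = 3 with multiplicity 4.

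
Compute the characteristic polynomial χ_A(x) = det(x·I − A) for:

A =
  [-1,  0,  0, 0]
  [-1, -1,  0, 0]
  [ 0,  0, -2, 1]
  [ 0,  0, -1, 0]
x^4 + 4*x^3 + 6*x^2 + 4*x + 1

Expanding det(x·I − A) (e.g. by cofactor expansion or by noting that A is similar to its Jordan form J, which has the same characteristic polynomial as A) gives
  χ_A(x) = x^4 + 4*x^3 + 6*x^2 + 4*x + 1
which factors as (x + 1)^4. The eigenvalues (with algebraic multiplicities) are λ = -1 with multiplicity 4.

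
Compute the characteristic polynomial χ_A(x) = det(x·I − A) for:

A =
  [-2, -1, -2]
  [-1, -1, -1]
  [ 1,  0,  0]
x^3 + 3*x^2 + 3*x + 1

Expanding det(x·I − A) (e.g. by cofactor expansion or by noting that A is similar to its Jordan form J, which has the same characteristic polynomial as A) gives
  χ_A(x) = x^3 + 3*x^2 + 3*x + 1
which factors as (x + 1)^3. The eigenvalues (with algebraic multiplicities) are λ = -1 with multiplicity 3.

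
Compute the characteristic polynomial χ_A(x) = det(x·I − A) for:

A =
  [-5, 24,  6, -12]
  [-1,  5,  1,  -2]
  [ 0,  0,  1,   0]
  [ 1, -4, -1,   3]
x^4 - 4*x^3 + 6*x^2 - 4*x + 1

Expanding det(x·I − A) (e.g. by cofactor expansion or by noting that A is similar to its Jordan form J, which has the same characteristic polynomial as A) gives
  χ_A(x) = x^4 - 4*x^3 + 6*x^2 - 4*x + 1
which factors as (x - 1)^4. The eigenvalues (with algebraic multiplicities) are λ = 1 with multiplicity 4.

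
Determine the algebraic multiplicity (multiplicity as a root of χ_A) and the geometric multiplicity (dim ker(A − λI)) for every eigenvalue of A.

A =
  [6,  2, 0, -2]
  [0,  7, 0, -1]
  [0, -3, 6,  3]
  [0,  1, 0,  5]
λ = 6: alg = 4, geom = 3

Step 1 — factor the characteristic polynomial to read off the algebraic multiplicities:
  χ_A(x) = (x - 6)^4

Step 2 — compute geometric multiplicities via the rank-nullity identity g(λ) = n − rank(A − λI):
  rank(A − (6)·I) = 1, so dim ker(A − (6)·I) = n − 1 = 3

Summary:
  λ = 6: algebraic multiplicity = 4, geometric multiplicity = 3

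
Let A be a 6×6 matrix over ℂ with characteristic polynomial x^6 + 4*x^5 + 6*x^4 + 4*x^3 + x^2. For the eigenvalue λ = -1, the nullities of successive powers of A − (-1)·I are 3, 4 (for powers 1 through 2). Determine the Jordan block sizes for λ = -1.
Block sizes for λ = -1: [2, 1, 1]

From the dimensions of kernels of powers, the number of Jordan blocks of size at least j is d_j − d_{j−1} where d_j = dim ker(N^j) (with d_0 = 0). Computing the differences gives [3, 1].
The number of blocks of size exactly k is (#blocks of size ≥ k) − (#blocks of size ≥ k + 1), so the partition is: 2 block(s) of size 1, 1 block(s) of size 2.
In nonincreasing order the block sizes are [2, 1, 1].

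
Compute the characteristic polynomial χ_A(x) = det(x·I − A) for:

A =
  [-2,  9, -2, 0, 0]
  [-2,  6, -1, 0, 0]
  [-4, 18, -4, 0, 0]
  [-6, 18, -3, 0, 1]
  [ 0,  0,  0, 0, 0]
x^5

Expanding det(x·I − A) (e.g. by cofactor expansion or by noting that A is similar to its Jordan form J, which has the same characteristic polynomial as A) gives
  χ_A(x) = x^5
which factors as x^5. The eigenvalues (with algebraic multiplicities) are λ = 0 with multiplicity 5.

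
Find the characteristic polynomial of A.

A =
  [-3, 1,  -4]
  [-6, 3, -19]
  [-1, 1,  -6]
x^3 + 6*x^2 + 12*x + 8

Expanding det(x·I − A) (e.g. by cofactor expansion or by noting that A is similar to its Jordan form J, which has the same characteristic polynomial as A) gives
  χ_A(x) = x^3 + 6*x^2 + 12*x + 8
which factors as (x + 2)^3. The eigenvalues (with algebraic multiplicities) are λ = -2 with multiplicity 3.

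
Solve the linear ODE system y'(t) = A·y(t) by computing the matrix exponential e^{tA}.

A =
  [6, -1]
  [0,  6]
e^{tA} =
  [exp(6*t), -t*exp(6*t)]
  [0, exp(6*t)]

Strategy: write A = P · J · P⁻¹ where J is a Jordan canonical form, so e^{tA} = P · e^{tJ} · P⁻¹, and e^{tJ} can be computed block-by-block.

A has Jordan form
J =
  [6, 1]
  [0, 6]
(up to reordering of blocks).

Per-block formulas:
  For a 2×2 Jordan block J_2(6): exp(t · J_2(6)) = e^(6t)·(I + t·N), where N is the 2×2 nilpotent shift.

After assembling e^{tJ} and conjugating by P, we get:

e^{tA} =
  [exp(6*t), -t*exp(6*t)]
  [0, exp(6*t)]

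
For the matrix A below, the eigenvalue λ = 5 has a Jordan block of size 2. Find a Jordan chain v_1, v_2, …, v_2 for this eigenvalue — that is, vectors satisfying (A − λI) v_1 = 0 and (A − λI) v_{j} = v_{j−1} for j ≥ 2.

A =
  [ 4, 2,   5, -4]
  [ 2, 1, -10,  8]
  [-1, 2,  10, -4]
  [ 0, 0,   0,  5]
A Jordan chain for λ = 5 of length 2:
v_1 = (-1, 2, -1, 0)ᵀ
v_2 = (1, 0, 0, 0)ᵀ

Let N = A − (5)·I. We want v_2 with N^2 v_2 = 0 but N^1 v_2 ≠ 0; then v_{j-1} := N · v_j for j = 2, …, 2.

Pick v_2 = (1, 0, 0, 0)ᵀ.
Then v_1 = N · v_2 = (-1, 2, -1, 0)ᵀ.

Sanity check: (A − (5)·I) v_1 = (0, 0, 0, 0)ᵀ = 0. ✓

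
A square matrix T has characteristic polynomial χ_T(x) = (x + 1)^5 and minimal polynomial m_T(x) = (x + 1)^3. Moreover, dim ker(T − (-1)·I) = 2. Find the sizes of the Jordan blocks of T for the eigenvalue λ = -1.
Block sizes for λ = -1: [3, 2]

Step 1 — from the characteristic polynomial, algebraic multiplicity of λ = -1 is 5. From dim ker(T − (-1)·I) = 2, there are exactly 2 Jordan blocks for λ = -1.
Step 2 — from the minimal polynomial, the factor (x + 1)^3 tells us the largest block for λ = -1 has size 3.
Step 3 — with total size 5, 2 blocks, and largest block 3, the block sizes (in nonincreasing order) are [3, 2].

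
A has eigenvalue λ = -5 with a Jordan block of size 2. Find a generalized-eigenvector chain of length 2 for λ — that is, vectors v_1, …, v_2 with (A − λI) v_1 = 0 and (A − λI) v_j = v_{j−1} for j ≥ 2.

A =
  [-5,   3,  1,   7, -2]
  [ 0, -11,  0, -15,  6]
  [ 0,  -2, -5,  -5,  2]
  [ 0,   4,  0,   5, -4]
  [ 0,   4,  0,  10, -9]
A Jordan chain for λ = -5 of length 2:
v_1 = (3, -6, -2, 4, 4)ᵀ
v_2 = (0, 1, 0, 0, 0)ᵀ

Let N = A − (-5)·I. We want v_2 with N^2 v_2 = 0 but N^1 v_2 ≠ 0; then v_{j-1} := N · v_j for j = 2, …, 2.

Pick v_2 = (0, 1, 0, 0, 0)ᵀ.
Then v_1 = N · v_2 = (3, -6, -2, 4, 4)ᵀ.

Sanity check: (A − (-5)·I) v_1 = (0, 0, 0, 0, 0)ᵀ = 0. ✓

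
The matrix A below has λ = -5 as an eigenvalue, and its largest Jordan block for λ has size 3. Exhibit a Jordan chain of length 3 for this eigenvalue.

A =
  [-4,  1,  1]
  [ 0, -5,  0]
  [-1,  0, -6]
A Jordan chain for λ = -5 of length 3:
v_1 = (1, 0, -1)ᵀ
v_2 = (1, 0, 0)ᵀ
v_3 = (0, 1, 0)ᵀ

Let N = A − (-5)·I. We want v_3 with N^3 v_3 = 0 but N^2 v_3 ≠ 0; then v_{j-1} := N · v_j for j = 3, …, 2.

Pick v_3 = (0, 1, 0)ᵀ.
Then v_2 = N · v_3 = (1, 0, 0)ᵀ.
Then v_1 = N · v_2 = (1, 0, -1)ᵀ.

Sanity check: (A − (-5)·I) v_1 = (0, 0, 0)ᵀ = 0. ✓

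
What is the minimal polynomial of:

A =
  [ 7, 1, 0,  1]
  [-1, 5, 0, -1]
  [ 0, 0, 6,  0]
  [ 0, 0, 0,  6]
x^2 - 12*x + 36

The characteristic polynomial is χ_A(x) = (x - 6)^4, so the eigenvalues are known. The minimal polynomial is
  m_A(x) = Π_λ (x − λ)^{k_λ}
where k_λ is the size of the *largest* Jordan block for λ (equivalently, the smallest k with (A − λI)^k v = 0 for every generalised eigenvector v of λ).

  λ = 6: largest Jordan block has size 2, contributing (x − 6)^2

So m_A(x) = (x - 6)^2 = x^2 - 12*x + 36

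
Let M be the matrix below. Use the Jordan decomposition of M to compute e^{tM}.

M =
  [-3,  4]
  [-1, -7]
e^{tM} =
  [2*t*exp(-5*t) + exp(-5*t), 4*t*exp(-5*t)]
  [-t*exp(-5*t), -2*t*exp(-5*t) + exp(-5*t)]

Strategy: write M = P · J · P⁻¹ where J is a Jordan canonical form, so e^{tM} = P · e^{tJ} · P⁻¹, and e^{tJ} can be computed block-by-block.

M has Jordan form
J =
  [-5,  1]
  [ 0, -5]
(up to reordering of blocks).

Per-block formulas:
  For a 2×2 Jordan block J_2(-5): exp(t · J_2(-5)) = e^(-5t)·(I + t·N), where N is the 2×2 nilpotent shift.

After assembling e^{tJ} and conjugating by P, we get:

e^{tM} =
  [2*t*exp(-5*t) + exp(-5*t), 4*t*exp(-5*t)]
  [-t*exp(-5*t), -2*t*exp(-5*t) + exp(-5*t)]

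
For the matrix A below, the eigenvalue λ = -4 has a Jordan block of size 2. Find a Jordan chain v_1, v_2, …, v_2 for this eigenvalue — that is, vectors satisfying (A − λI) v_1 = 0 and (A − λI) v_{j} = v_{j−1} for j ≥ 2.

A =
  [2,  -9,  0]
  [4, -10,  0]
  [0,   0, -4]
A Jordan chain for λ = -4 of length 2:
v_1 = (6, 4, 0)ᵀ
v_2 = (1, 0, 0)ᵀ

Let N = A − (-4)·I. We want v_2 with N^2 v_2 = 0 but N^1 v_2 ≠ 0; then v_{j-1} := N · v_j for j = 2, …, 2.

Pick v_2 = (1, 0, 0)ᵀ.
Then v_1 = N · v_2 = (6, 4, 0)ᵀ.

Sanity check: (A − (-4)·I) v_1 = (0, 0, 0)ᵀ = 0. ✓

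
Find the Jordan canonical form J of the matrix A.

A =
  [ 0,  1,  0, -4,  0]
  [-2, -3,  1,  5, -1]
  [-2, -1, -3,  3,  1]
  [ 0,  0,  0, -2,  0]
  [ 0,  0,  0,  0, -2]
J_3(-2) ⊕ J_1(-2) ⊕ J_1(-2)

The characteristic polynomial is
  det(x·I − A) = x^5 + 10*x^4 + 40*x^3 + 80*x^2 + 80*x + 32 = (x + 2)^5

Eigenvalues and multiplicities (the geometric multiplicity of λ is n − rank(A − λI), which equals the number of Jordan blocks for λ):
  λ = -2: algebraic multiplicity = 5, geometric multiplicity = 3

Determining the block sizes for each eigenvalue:
  λ = -2: with am = 5 and gm = 3, the partition is not yet determined (e.g. several partitions of 5 into 3 parts exist). Let N = A − (-2)·I. Computing rank(N^1) = 2, rank(N^2) = 1, rank(N^3) = 0; the number of blocks of size ≥ j is rank(N^{j−1}) − rank(N^j), giving [3, 1, 1]. So we have 1 block(s) of size 3, 2 block(s) of size 1 → block sizes [3, 1, 1]

Assembling the blocks gives a Jordan form
J =
  [-2,  1,  0,  0,  0]
  [ 0, -2,  1,  0,  0]
  [ 0,  0, -2,  0,  0]
  [ 0,  0,  0, -2,  0]
  [ 0,  0,  0,  0, -2]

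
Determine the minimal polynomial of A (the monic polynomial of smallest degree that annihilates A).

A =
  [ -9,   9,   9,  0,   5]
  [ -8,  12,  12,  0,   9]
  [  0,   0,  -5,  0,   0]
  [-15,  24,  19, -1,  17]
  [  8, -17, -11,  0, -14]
x^5 + 17*x^4 + 106*x^3 + 290*x^2 + 325*x + 125

The characteristic polynomial is χ_A(x) = (x + 1)^2*(x + 5)^3, so the eigenvalues are known. The minimal polynomial is
  m_A(x) = Π_λ (x − λ)^{k_λ}
where k_λ is the size of the *largest* Jordan block for λ (equivalently, the smallest k with (A − λI)^k v = 0 for every generalised eigenvector v of λ).

  λ = -5: largest Jordan block has size 3, contributing (x + 5)^3
  λ = -1: largest Jordan block has size 2, contributing (x + 1)^2

So m_A(x) = (x + 1)^2*(x + 5)^3 = x^5 + 17*x^4 + 106*x^3 + 290*x^2 + 325*x + 125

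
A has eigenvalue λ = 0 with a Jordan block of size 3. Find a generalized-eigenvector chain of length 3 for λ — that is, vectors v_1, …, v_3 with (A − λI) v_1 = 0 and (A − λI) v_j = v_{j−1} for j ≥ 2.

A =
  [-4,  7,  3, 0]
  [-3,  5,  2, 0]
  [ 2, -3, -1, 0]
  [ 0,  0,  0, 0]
A Jordan chain for λ = 0 of length 3:
v_1 = (1, 1, -1, 0)ᵀ
v_2 = (-4, -3, 2, 0)ᵀ
v_3 = (1, 0, 0, 0)ᵀ

Let N = A − (0)·I. We want v_3 with N^3 v_3 = 0 but N^2 v_3 ≠ 0; then v_{j-1} := N · v_j for j = 3, …, 2.

Pick v_3 = (1, 0, 0, 0)ᵀ.
Then v_2 = N · v_3 = (-4, -3, 2, 0)ᵀ.
Then v_1 = N · v_2 = (1, 1, -1, 0)ᵀ.

Sanity check: (A − (0)·I) v_1 = (0, 0, 0, 0)ᵀ = 0. ✓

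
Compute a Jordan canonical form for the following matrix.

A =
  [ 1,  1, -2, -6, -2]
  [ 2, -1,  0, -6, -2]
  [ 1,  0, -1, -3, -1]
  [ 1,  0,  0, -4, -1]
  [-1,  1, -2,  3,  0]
J_2(-1) ⊕ J_2(-1) ⊕ J_1(-1)

The characteristic polynomial is
  det(x·I − A) = x^5 + 5*x^4 + 10*x^3 + 10*x^2 + 5*x + 1 = (x + 1)^5

Eigenvalues and multiplicities (the geometric multiplicity of λ is n − rank(A − λI), which equals the number of Jordan blocks for λ):
  λ = -1: algebraic multiplicity = 5, geometric multiplicity = 3

Determining the block sizes for each eigenvalue:
  λ = -1: with am = 5 and gm = 3, the partition is not yet determined (e.g. several partitions of 5 into 3 parts exist). Let N = A − (-1)·I. Computing rank(N^1) = 2, rank(N^2) = 0; the number of blocks of size ≥ j is rank(N^{j−1}) − rank(N^j), giving [3, 2]. So we have 2 block(s) of size 2, 1 block(s) of size 1 → block sizes [2, 2, 1]

Assembling the blocks gives a Jordan form
J =
  [-1,  1,  0,  0,  0]
  [ 0, -1,  0,  0,  0]
  [ 0,  0, -1,  1,  0]
  [ 0,  0,  0, -1,  0]
  [ 0,  0,  0,  0, -1]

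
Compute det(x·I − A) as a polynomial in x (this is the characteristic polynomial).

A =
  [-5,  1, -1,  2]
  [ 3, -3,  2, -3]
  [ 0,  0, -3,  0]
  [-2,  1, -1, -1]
x^4 + 12*x^3 + 54*x^2 + 108*x + 81

Expanding det(x·I − A) (e.g. by cofactor expansion or by noting that A is similar to its Jordan form J, which has the same characteristic polynomial as A) gives
  χ_A(x) = x^4 + 12*x^3 + 54*x^2 + 108*x + 81
which factors as (x + 3)^4. The eigenvalues (with algebraic multiplicities) are λ = -3 with multiplicity 4.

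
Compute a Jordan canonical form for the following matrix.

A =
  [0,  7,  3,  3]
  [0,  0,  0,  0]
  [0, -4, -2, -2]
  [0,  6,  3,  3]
J_2(0) ⊕ J_1(0) ⊕ J_1(1)

The characteristic polynomial is
  det(x·I − A) = x^4 - x^3 = x^3*(x - 1)

Eigenvalues and multiplicities (the geometric multiplicity of λ is n − rank(A − λI), which equals the number of Jordan blocks for λ):
  λ = 0: algebraic multiplicity = 3, geometric multiplicity = 2
  λ = 1: algebraic multiplicity = 1, geometric multiplicity = 1

Determining the block sizes for each eigenvalue:
  λ = 0: 2 blocks summing to 3 forces exactly one block of size 2 and the rest size 1 → block sizes [2, 1]
  λ = 1: one block (gm = 1), so the single block has size am = 1 → block sizes [1]

Assembling the blocks gives a Jordan form
J =
  [0, 1, 0, 0]
  [0, 0, 0, 0]
  [0, 0, 0, 0]
  [0, 0, 0, 1]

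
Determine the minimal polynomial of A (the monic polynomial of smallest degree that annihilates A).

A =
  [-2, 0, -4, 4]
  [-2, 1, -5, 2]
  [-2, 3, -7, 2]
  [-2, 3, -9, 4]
x^3 + 2*x^2 - 4*x - 8

The characteristic polynomial is χ_A(x) = (x - 2)*(x + 2)^3, so the eigenvalues are known. The minimal polynomial is
  m_A(x) = Π_λ (x − λ)^{k_λ}
where k_λ is the size of the *largest* Jordan block for λ (equivalently, the smallest k with (A − λI)^k v = 0 for every generalised eigenvector v of λ).

  λ = -2: largest Jordan block has size 2, contributing (x + 2)^2
  λ = 2: largest Jordan block has size 1, contributing (x − 2)

So m_A(x) = (x - 2)*(x + 2)^2 = x^3 + 2*x^2 - 4*x - 8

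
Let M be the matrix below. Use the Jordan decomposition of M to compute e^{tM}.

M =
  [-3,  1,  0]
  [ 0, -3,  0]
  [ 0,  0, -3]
e^{tM} =
  [exp(-3*t), t*exp(-3*t), 0]
  [0, exp(-3*t), 0]
  [0, 0, exp(-3*t)]

Strategy: write M = P · J · P⁻¹ where J is a Jordan canonical form, so e^{tM} = P · e^{tJ} · P⁻¹, and e^{tJ} can be computed block-by-block.

M has Jordan form
J =
  [-3,  1,  0]
  [ 0, -3,  0]
  [ 0,  0, -3]
(up to reordering of blocks).

Per-block formulas:
  For a 2×2 Jordan block J_2(-3): exp(t · J_2(-3)) = e^(-3t)·(I + t·N), where N is the 2×2 nilpotent shift.
  For a 1×1 block at λ = -3: exp(t · [-3]) = [e^(-3t)].

After assembling e^{tJ} and conjugating by P, we get:

e^{tM} =
  [exp(-3*t), t*exp(-3*t), 0]
  [0, exp(-3*t), 0]
  [0, 0, exp(-3*t)]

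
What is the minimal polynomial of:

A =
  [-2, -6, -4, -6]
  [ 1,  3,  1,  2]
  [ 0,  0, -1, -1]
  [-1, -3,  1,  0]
x^3

The characteristic polynomial is χ_A(x) = x^4, so the eigenvalues are known. The minimal polynomial is
  m_A(x) = Π_λ (x − λ)^{k_λ}
where k_λ is the size of the *largest* Jordan block for λ (equivalently, the smallest k with (A − λI)^k v = 0 for every generalised eigenvector v of λ).

  λ = 0: largest Jordan block has size 3, contributing (x − 0)^3

So m_A(x) = x^3 = x^3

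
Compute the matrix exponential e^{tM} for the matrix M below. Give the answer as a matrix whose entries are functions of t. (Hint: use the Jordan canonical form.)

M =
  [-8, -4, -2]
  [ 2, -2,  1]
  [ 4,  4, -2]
e^{tM} =
  [-4*t*exp(-4*t) + exp(-4*t), -4*t*exp(-4*t), -2*t*exp(-4*t)]
  [2*t*exp(-4*t), 2*t*exp(-4*t) + exp(-4*t), t*exp(-4*t)]
  [4*t*exp(-4*t), 4*t*exp(-4*t), 2*t*exp(-4*t) + exp(-4*t)]

Strategy: write M = P · J · P⁻¹ where J is a Jordan canonical form, so e^{tM} = P · e^{tJ} · P⁻¹, and e^{tJ} can be computed block-by-block.

M has Jordan form
J =
  [-4,  1,  0]
  [ 0, -4,  0]
  [ 0,  0, -4]
(up to reordering of blocks).

Per-block formulas:
  For a 2×2 Jordan block J_2(-4): exp(t · J_2(-4)) = e^(-4t)·(I + t·N), where N is the 2×2 nilpotent shift.
  For a 1×1 block at λ = -4: exp(t · [-4]) = [e^(-4t)].

After assembling e^{tJ} and conjugating by P, we get:

e^{tM} =
  [-4*t*exp(-4*t) + exp(-4*t), -4*t*exp(-4*t), -2*t*exp(-4*t)]
  [2*t*exp(-4*t), 2*t*exp(-4*t) + exp(-4*t), t*exp(-4*t)]
  [4*t*exp(-4*t), 4*t*exp(-4*t), 2*t*exp(-4*t) + exp(-4*t)]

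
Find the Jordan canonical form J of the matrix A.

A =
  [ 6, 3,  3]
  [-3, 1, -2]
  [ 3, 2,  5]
J_2(3) ⊕ J_1(6)

The characteristic polynomial is
  det(x·I − A) = x^3 - 12*x^2 + 45*x - 54 = (x - 6)*(x - 3)^2

Eigenvalues and multiplicities (the geometric multiplicity of λ is n − rank(A − λI), which equals the number of Jordan blocks for λ):
  λ = 3: algebraic multiplicity = 2, geometric multiplicity = 1
  λ = 6: algebraic multiplicity = 1, geometric multiplicity = 1

Determining the block sizes for each eigenvalue:
  λ = 3: one block (gm = 1), so the single block has size am = 2 → block sizes [2]
  λ = 6: one block (gm = 1), so the single block has size am = 1 → block sizes [1]

Assembling the blocks gives a Jordan form
J =
  [3, 1, 0]
  [0, 3, 0]
  [0, 0, 6]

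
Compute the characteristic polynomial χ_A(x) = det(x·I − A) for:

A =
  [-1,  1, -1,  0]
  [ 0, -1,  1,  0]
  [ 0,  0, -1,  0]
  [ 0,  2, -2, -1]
x^4 + 4*x^3 + 6*x^2 + 4*x + 1

Expanding det(x·I − A) (e.g. by cofactor expansion or by noting that A is similar to its Jordan form J, which has the same characteristic polynomial as A) gives
  χ_A(x) = x^4 + 4*x^3 + 6*x^2 + 4*x + 1
which factors as (x + 1)^4. The eigenvalues (with algebraic multiplicities) are λ = -1 with multiplicity 4.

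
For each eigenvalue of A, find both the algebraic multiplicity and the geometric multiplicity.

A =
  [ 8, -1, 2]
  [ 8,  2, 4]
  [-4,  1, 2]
λ = 4: alg = 3, geom = 2

Step 1 — factor the characteristic polynomial to read off the algebraic multiplicities:
  χ_A(x) = (x - 4)^3

Step 2 — compute geometric multiplicities via the rank-nullity identity g(λ) = n − rank(A − λI):
  rank(A − (4)·I) = 1, so dim ker(A − (4)·I) = n − 1 = 2

Summary:
  λ = 4: algebraic multiplicity = 3, geometric multiplicity = 2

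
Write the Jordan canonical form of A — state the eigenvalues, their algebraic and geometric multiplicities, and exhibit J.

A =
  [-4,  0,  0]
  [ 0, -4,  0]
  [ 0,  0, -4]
J_1(-4) ⊕ J_1(-4) ⊕ J_1(-4)

The characteristic polynomial is
  det(x·I − A) = x^3 + 12*x^2 + 48*x + 64 = (x + 4)^3

Eigenvalues and multiplicities (the geometric multiplicity of λ is n − rank(A − λI), which equals the number of Jordan blocks for λ):
  λ = -4: algebraic multiplicity = 3, geometric multiplicity = 3

Determining the block sizes for each eigenvalue:
  λ = -4: gm = am = 3, so every block has size 1 → block sizes [1, 1, 1]

Assembling the blocks gives a Jordan form
J =
  [-4,  0,  0]
  [ 0, -4,  0]
  [ 0,  0, -4]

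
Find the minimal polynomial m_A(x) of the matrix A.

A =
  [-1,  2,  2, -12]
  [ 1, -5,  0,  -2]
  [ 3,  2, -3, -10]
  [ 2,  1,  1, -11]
x^2 + 10*x + 25

The characteristic polynomial is χ_A(x) = (x + 5)^4, so the eigenvalues are known. The minimal polynomial is
  m_A(x) = Π_λ (x − λ)^{k_λ}
where k_λ is the size of the *largest* Jordan block for λ (equivalently, the smallest k with (A − λI)^k v = 0 for every generalised eigenvector v of λ).

  λ = -5: largest Jordan block has size 2, contributing (x + 5)^2

So m_A(x) = (x + 5)^2 = x^2 + 10*x + 25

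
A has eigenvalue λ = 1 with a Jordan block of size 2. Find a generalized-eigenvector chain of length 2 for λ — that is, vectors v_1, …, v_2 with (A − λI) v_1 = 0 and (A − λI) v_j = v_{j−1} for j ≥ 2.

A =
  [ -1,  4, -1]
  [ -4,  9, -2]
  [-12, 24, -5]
A Jordan chain for λ = 1 of length 2:
v_1 = (-2, -4, -12)ᵀ
v_2 = (1, 0, 0)ᵀ

Let N = A − (1)·I. We want v_2 with N^2 v_2 = 0 but N^1 v_2 ≠ 0; then v_{j-1} := N · v_j for j = 2, …, 2.

Pick v_2 = (1, 0, 0)ᵀ.
Then v_1 = N · v_2 = (-2, -4, -12)ᵀ.

Sanity check: (A − (1)·I) v_1 = (0, 0, 0)ᵀ = 0. ✓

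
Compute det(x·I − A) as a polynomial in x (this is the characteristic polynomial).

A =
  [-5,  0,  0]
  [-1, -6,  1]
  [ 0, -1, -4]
x^3 + 15*x^2 + 75*x + 125

Expanding det(x·I − A) (e.g. by cofactor expansion or by noting that A is similar to its Jordan form J, which has the same characteristic polynomial as A) gives
  χ_A(x) = x^3 + 15*x^2 + 75*x + 125
which factors as (x + 5)^3. The eigenvalues (with algebraic multiplicities) are λ = -5 with multiplicity 3.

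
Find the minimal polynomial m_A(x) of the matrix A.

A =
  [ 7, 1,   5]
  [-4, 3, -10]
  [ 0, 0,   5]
x^2 - 10*x + 25

The characteristic polynomial is χ_A(x) = (x - 5)^3, so the eigenvalues are known. The minimal polynomial is
  m_A(x) = Π_λ (x − λ)^{k_λ}
where k_λ is the size of the *largest* Jordan block for λ (equivalently, the smallest k with (A − λI)^k v = 0 for every generalised eigenvector v of λ).

  λ = 5: largest Jordan block has size 2, contributing (x − 5)^2

So m_A(x) = (x - 5)^2 = x^2 - 10*x + 25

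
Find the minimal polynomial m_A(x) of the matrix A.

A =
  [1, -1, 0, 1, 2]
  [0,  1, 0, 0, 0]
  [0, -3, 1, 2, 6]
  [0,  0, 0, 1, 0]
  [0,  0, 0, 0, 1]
x^2 - 2*x + 1

The characteristic polynomial is χ_A(x) = (x - 1)^5, so the eigenvalues are known. The minimal polynomial is
  m_A(x) = Π_λ (x − λ)^{k_λ}
where k_λ is the size of the *largest* Jordan block for λ (equivalently, the smallest k with (A − λI)^k v = 0 for every generalised eigenvector v of λ).

  λ = 1: largest Jordan block has size 2, contributing (x − 1)^2

So m_A(x) = (x - 1)^2 = x^2 - 2*x + 1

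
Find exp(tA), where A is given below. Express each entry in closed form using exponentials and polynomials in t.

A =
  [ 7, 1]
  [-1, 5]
e^{tA} =
  [t*exp(6*t) + exp(6*t), t*exp(6*t)]
  [-t*exp(6*t), -t*exp(6*t) + exp(6*t)]

Strategy: write A = P · J · P⁻¹ where J is a Jordan canonical form, so e^{tA} = P · e^{tJ} · P⁻¹, and e^{tJ} can be computed block-by-block.

A has Jordan form
J =
  [6, 1]
  [0, 6]
(up to reordering of blocks).

Per-block formulas:
  For a 2×2 Jordan block J_2(6): exp(t · J_2(6)) = e^(6t)·(I + t·N), where N is the 2×2 nilpotent shift.

After assembling e^{tJ} and conjugating by P, we get:

e^{tA} =
  [t*exp(6*t) + exp(6*t), t*exp(6*t)]
  [-t*exp(6*t), -t*exp(6*t) + exp(6*t)]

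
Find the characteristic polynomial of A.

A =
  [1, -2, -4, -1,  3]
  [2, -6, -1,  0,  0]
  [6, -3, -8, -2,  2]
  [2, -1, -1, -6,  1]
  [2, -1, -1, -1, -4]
x^5 + 23*x^4 + 210*x^3 + 950*x^2 + 2125*x + 1875

Expanding det(x·I − A) (e.g. by cofactor expansion or by noting that A is similar to its Jordan form J, which has the same characteristic polynomial as A) gives
  χ_A(x) = x^5 + 23*x^4 + 210*x^3 + 950*x^2 + 2125*x + 1875
which factors as (x + 3)*(x + 5)^4. The eigenvalues (with algebraic multiplicities) are λ = -5 with multiplicity 4, λ = -3 with multiplicity 1.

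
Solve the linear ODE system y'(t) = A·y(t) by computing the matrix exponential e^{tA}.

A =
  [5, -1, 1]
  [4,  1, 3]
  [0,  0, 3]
e^{tA} =
  [2*t*exp(3*t) + exp(3*t), -t*exp(3*t), -t^2*exp(3*t)/2 + t*exp(3*t)]
  [4*t*exp(3*t), -2*t*exp(3*t) + exp(3*t), -t^2*exp(3*t) + 3*t*exp(3*t)]
  [0, 0, exp(3*t)]

Strategy: write A = P · J · P⁻¹ where J is a Jordan canonical form, so e^{tA} = P · e^{tJ} · P⁻¹, and e^{tJ} can be computed block-by-block.

A has Jordan form
J =
  [3, 1, 0]
  [0, 3, 1]
  [0, 0, 3]
(up to reordering of blocks).

Per-block formulas:
  For a 3×3 Jordan block J_3(3): exp(t · J_3(3)) = e^(3t)·(I + t·N + (t^2/2)·N^2), where N is the 3×3 nilpotent shift.

After assembling e^{tJ} and conjugating by P, we get:

e^{tA} =
  [2*t*exp(3*t) + exp(3*t), -t*exp(3*t), -t^2*exp(3*t)/2 + t*exp(3*t)]
  [4*t*exp(3*t), -2*t*exp(3*t) + exp(3*t), -t^2*exp(3*t) + 3*t*exp(3*t)]
  [0, 0, exp(3*t)]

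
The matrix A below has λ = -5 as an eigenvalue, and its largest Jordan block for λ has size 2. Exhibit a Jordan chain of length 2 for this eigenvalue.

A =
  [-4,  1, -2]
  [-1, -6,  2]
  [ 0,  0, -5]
A Jordan chain for λ = -5 of length 2:
v_1 = (1, -1, 0)ᵀ
v_2 = (1, 0, 0)ᵀ

Let N = A − (-5)·I. We want v_2 with N^2 v_2 = 0 but N^1 v_2 ≠ 0; then v_{j-1} := N · v_j for j = 2, …, 2.

Pick v_2 = (1, 0, 0)ᵀ.
Then v_1 = N · v_2 = (1, -1, 0)ᵀ.

Sanity check: (A − (-5)·I) v_1 = (0, 0, 0)ᵀ = 0. ✓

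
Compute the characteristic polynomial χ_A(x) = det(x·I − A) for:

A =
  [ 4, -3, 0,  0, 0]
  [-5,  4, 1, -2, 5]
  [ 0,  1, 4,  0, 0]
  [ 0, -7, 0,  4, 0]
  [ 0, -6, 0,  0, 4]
x^5 - 20*x^4 + 160*x^3 - 640*x^2 + 1280*x - 1024

Expanding det(x·I − A) (e.g. by cofactor expansion or by noting that A is similar to its Jordan form J, which has the same characteristic polynomial as A) gives
  χ_A(x) = x^5 - 20*x^4 + 160*x^3 - 640*x^2 + 1280*x - 1024
which factors as (x - 4)^5. The eigenvalues (with algebraic multiplicities) are λ = 4 with multiplicity 5.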